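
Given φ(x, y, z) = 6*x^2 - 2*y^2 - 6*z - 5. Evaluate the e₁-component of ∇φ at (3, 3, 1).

36

(∇φ)_1 = ∂φ/∂x = 12*x
At (3, 3, 1): 36.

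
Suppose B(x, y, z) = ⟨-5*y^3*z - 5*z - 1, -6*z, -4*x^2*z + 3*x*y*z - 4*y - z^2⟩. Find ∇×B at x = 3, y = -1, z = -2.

(-16, -54, -30)

(∇×B)₁ = ∂B₃/∂y − ∂B₂/∂z = 3*x*z + 2
(∇×B)₂ = ∂B₁/∂z − ∂B₃/∂x = 8*x*z - 5*y^3 - 3*y*z - 5
(∇×B)₃ = ∂B₂/∂x − ∂B₁/∂y = 15*y^2*z
∇×B = (3*x*z + 2, 8*x*z - 5*y^3 - 3*y*z - 5, 15*y^2*z)
At (3, -1, -2): (-16, -54, -30).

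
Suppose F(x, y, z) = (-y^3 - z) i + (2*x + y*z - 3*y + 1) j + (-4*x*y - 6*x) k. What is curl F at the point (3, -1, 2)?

(∇×F)₁ = ∂F₃/∂y − ∂F₂/∂z = -4*x - y
(∇×F)₂ = ∂F₁/∂z − ∂F₃/∂x = 4*y + 5
(∇×F)₃ = ∂F₂/∂x − ∂F₁/∂y = 3*y^2 + 2
∇×F = (-4*x - y, 4*y + 5, 3*y^2 + 2)
At (3, -1, 2): (-11, 1, 5).

(-11, 1, 5)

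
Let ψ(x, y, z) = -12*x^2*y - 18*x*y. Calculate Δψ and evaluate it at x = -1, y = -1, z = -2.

24

∂²ψ/∂x² = -24*y
∂²ψ/∂y² = 0
∂²ψ/∂z² = 0
∇²ψ = -24*y
At (-1, -1, -2): 24.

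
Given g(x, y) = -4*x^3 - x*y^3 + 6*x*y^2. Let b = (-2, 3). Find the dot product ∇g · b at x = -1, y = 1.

∂g/∂x = -12*x^2 - y^3 + 6*y^2
∂g/∂y = -3*x*y^2 + 12*x*y
∇g at (-1, 1) = (-7, -9)
∇g · b = (-7)(-2) + (-9)(3) = -13

-13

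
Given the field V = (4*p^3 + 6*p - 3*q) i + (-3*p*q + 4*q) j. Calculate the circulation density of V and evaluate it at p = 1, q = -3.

12

∂V₂/∂p = -3*q
∂V₁/∂q = -3
Scalar curl = -3*q + 3
At (1, -3): 12.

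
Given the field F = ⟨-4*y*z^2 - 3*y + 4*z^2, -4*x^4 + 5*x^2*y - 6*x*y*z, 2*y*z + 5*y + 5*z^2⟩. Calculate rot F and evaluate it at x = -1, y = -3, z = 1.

(∇×F)₁ = ∂F₃/∂y − ∂F₂/∂z = 6*x*y + 2*z + 5
(∇×F)₂ = ∂F₁/∂z − ∂F₃/∂x = -8*y*z + 8*z
(∇×F)₃ = ∂F₂/∂x − ∂F₁/∂y = -16*x^3 + 10*x*y - 6*y*z + 4*z^2 + 3
∇×F = (6*x*y + 2*z + 5, -8*y*z + 8*z, -16*x^3 + 10*x*y - 6*y*z + 4*z^2 + 3)
At (-1, -3, 1): (25, 32, 71).

(25, 32, 71)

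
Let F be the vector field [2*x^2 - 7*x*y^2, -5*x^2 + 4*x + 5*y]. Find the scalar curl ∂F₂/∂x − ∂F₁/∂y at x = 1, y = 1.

8

∂F₂/∂x = -10*x + 4
∂F₁/∂y = -14*x*y
Scalar curl = 14*x*y - 10*x + 4
At (1, 1): 8.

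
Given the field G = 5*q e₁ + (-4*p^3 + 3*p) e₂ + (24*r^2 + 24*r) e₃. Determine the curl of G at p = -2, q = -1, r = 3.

(0, 0, -50)

(∇×G)₁ = ∂G₃/∂q − ∂G₂/∂r = 0
(∇×G)₂ = ∂G₁/∂r − ∂G₃/∂p = 0
(∇×G)₃ = ∂G₂/∂p − ∂G₁/∂q = -12*p^2 - 2
∇×G = (0, 0, -12*p^2 - 2)
At (-2, -1, 3): (0, 0, -50).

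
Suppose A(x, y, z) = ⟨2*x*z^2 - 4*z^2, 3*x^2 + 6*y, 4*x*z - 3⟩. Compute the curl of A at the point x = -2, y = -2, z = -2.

(0, 40, -12)

(∇×A)₁ = ∂A₃/∂y − ∂A₂/∂z = 0
(∇×A)₂ = ∂A₁/∂z − ∂A₃/∂x = 4*x*z - 12*z
(∇×A)₃ = ∂A₂/∂x − ∂A₁/∂y = 6*x
∇×A = (0, 4*x*z - 12*z, 6*x)
At (-2, -2, -2): (0, 40, -12).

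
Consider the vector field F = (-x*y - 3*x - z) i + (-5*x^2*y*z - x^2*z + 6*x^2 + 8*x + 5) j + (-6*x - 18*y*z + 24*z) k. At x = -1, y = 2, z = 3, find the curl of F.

(-43, 5, 61)

(∇×F)₁ = ∂F₃/∂y − ∂F₂/∂z = 5*x^2*y + x^2 - 18*z
(∇×F)₂ = ∂F₁/∂z − ∂F₃/∂x = 5
(∇×F)₃ = ∂F₂/∂x − ∂F₁/∂y = -10*x*y*z - 2*x*z + 13*x + 8
∇×F = (5*x^2*y + x^2 - 18*z, 5, -10*x*y*z - 2*x*z + 13*x + 8)
At (-1, 2, 3): (-43, 5, 61).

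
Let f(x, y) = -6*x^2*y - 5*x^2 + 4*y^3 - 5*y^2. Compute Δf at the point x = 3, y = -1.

∂²f/∂x² = -2*(6*y + 5)
∂²f/∂y² = 2*(12*y - 5)
∇²f = 12*y - 20
At (3, -1): -32.

-32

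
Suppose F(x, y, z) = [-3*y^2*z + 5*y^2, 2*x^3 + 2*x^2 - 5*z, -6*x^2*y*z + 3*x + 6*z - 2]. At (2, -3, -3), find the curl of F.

(77, 186, 116)

(∇×F)₁ = ∂F₃/∂y − ∂F₂/∂z = -6*x^2*z + 5
(∇×F)₂ = ∂F₁/∂z − ∂F₃/∂x = 12*x*y*z - 3*y^2 - 3
(∇×F)₃ = ∂F₂/∂x − ∂F₁/∂y = 6*x^2 + 4*x + 6*y*z - 10*y
∇×F = (-6*x^2*z + 5, 12*x*y*z - 3*y^2 - 3, 6*x^2 + 4*x + 6*y*z - 10*y)
At (2, -3, -3): (77, 186, 116).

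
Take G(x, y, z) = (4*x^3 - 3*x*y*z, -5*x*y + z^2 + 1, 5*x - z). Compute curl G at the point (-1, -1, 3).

(-6, -8, -4)

(∇×G)₁ = ∂G₃/∂y − ∂G₂/∂z = -2*z
(∇×G)₂ = ∂G₁/∂z − ∂G₃/∂x = -3*x*y - 5
(∇×G)₃ = ∂G₂/∂x − ∂G₁/∂y = 3*x*z - 5*y
∇×G = (-2*z, -3*x*y - 5, 3*x*z - 5*y)
At (-1, -1, 3): (-6, -8, -4).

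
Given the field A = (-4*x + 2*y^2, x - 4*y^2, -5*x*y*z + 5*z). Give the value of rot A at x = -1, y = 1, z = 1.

(5, 5, -3)

(∇×A)₁ = ∂A₃/∂y − ∂A₂/∂z = -5*x*z
(∇×A)₂ = ∂A₁/∂z − ∂A₃/∂x = 5*y*z
(∇×A)₃ = ∂A₂/∂x − ∂A₁/∂y = -4*y + 1
∇×A = (-5*x*z, 5*y*z, -4*y + 1)
At (-1, 1, 1): (5, 5, -3).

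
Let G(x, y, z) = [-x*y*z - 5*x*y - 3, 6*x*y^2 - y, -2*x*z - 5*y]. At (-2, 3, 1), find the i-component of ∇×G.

(∇×G)_1 = ∂G₃/∂y − ∂G₂/∂z
= -5 − (0)
= -5
At (-2, 3, 1): -5.

-5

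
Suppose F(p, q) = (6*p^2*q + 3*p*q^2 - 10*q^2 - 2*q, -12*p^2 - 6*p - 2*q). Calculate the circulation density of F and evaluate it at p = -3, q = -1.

-24

∂F₂/∂p = -24*p - 6
∂F₁/∂q = 6*p^2 + 6*p*q - 20*q - 2
Scalar curl = -6*p^2 - 6*p*q - 24*p + 20*q - 4
At (-3, -1): -24.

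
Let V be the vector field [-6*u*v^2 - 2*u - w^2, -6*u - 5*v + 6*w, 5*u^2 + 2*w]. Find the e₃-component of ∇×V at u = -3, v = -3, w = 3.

102

(∇×V)_3 = ∂V₂/∂u − ∂V₁/∂v
= -6 − (-12*u*v)
= 12*u*v - 6
At (-3, -3, 3): 102.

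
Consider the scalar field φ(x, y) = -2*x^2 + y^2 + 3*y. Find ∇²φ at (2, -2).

-2

∂²φ/∂x² = -4
∂²φ/∂y² = 2
∇²φ = -2
At (2, -2): -2.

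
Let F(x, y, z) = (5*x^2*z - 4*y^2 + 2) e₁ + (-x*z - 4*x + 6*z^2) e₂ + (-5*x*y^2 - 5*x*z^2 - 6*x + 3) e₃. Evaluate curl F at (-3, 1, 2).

(∇×F)₁ = ∂F₃/∂y − ∂F₂/∂z = -10*x*y + x - 12*z
(∇×F)₂ = ∂F₁/∂z − ∂F₃/∂x = 5*x^2 + 5*y^2 + 5*z^2 + 6
(∇×F)₃ = ∂F₂/∂x − ∂F₁/∂y = 8*y - z - 4
∇×F = (-10*x*y + x - 12*z, 5*x^2 + 5*y^2 + 5*z^2 + 6, 8*y - z - 4)
At (-3, 1, 2): (3, 76, 2).

(3, 76, 2)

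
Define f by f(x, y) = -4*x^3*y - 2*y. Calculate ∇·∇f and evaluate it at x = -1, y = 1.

24

∂²f/∂x² = -24*x*y
∂²f/∂y² = 0
∇²f = -24*x*y
At (-1, 1): 24.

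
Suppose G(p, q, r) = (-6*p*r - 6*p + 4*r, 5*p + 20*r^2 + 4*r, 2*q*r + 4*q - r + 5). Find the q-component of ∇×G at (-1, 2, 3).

(∇×G)_2 = ∂G₁/∂r − ∂G₃/∂p
= -6*p + 4 − (0)
= -6*p + 4
At (-1, 2, 3): 10.

10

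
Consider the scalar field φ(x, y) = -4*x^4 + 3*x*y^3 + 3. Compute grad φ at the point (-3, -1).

∂φ/∂x = -16*x^3 + 3*y^3
∂φ/∂y = 9*x*y^2
∇φ = (-16*x^3 + 3*y^3, 9*x*y^2)
At (-3, -1): (429, -27).

(429, -27)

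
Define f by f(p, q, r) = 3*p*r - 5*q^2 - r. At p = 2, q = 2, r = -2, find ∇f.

(-6, -20, 5)

∂f/∂p = 3*r
∂f/∂q = -10*q
∂f/∂r = 3*p - 1
∇f = (3*r, -10*q, 3*p - 1)
At (2, 2, -2): (-6, -20, 5).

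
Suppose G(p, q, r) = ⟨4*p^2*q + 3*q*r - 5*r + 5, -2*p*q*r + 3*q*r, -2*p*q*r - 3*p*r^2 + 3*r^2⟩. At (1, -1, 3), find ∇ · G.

∂G₁/∂p = 8*p*q
∂G₂/∂q = -2*p*r + 3*r
∂G₃/∂r = -2*p*q - 6*p*r + 6*r
∇·G = 6*p*q - 8*p*r + 9*r
At (1, -1, 3): -3.

-3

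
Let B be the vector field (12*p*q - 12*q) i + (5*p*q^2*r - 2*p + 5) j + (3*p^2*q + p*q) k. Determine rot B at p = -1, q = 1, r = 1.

(∇×B)₁ = ∂B₃/∂q − ∂B₂/∂r = 3*p^2 - 5*p*q^2 + p
(∇×B)₂ = ∂B₁/∂r − ∂B₃/∂p = -6*p*q - q
(∇×B)₃ = ∂B₂/∂p − ∂B₁/∂q = -12*p + 5*q^2*r + 10
∇×B = (3*p^2 - 5*p*q^2 + p, -6*p*q - q, -12*p + 5*q^2*r + 10)
At (-1, 1, 1): (7, 5, 27).

(7, 5, 27)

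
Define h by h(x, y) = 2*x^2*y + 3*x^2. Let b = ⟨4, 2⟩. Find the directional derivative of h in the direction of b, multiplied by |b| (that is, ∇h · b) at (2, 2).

∂h/∂x = 4*x*y + 6*x
∂h/∂y = 2*x^2
∇h at (2, 2) = (28, 8)
∇h · b = (28)(4) + (8)(2) = 128

128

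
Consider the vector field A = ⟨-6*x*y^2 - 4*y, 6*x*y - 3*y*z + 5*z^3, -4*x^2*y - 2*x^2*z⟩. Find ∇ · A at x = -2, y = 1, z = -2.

-20

∂A₁/∂x = -6*y^2
∂A₂/∂y = 6*x - 3*z
∂A₃/∂z = -2*x^2
∇·A = -2*x^2 + 6*x - 6*y^2 - 3*z
At (-2, 1, -2): -20.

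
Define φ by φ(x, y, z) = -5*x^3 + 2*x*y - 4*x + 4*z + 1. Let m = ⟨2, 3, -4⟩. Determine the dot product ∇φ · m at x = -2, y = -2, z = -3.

-164

∂φ/∂x = -15*x^2 + 2*y - 4
∂φ/∂y = 2*x
∂φ/∂z = 4
∇φ at (-2, -2, -3) = (-68, -4, 4)
∇φ · m = (-68)(2) + (-4)(3) + (4)(-4) = -164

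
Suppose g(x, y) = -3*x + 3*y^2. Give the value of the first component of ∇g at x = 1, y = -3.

(∇g)_1 = ∂g/∂x = -3
At (1, -3): -3.

-3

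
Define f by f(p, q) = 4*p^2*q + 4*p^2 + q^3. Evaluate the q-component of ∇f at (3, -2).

(∇f)_2 = ∂f/∂q = 4*p^2 + 3*q^2
At (3, -2): 48.

48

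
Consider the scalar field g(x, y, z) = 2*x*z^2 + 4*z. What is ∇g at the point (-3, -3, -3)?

(18, 0, 40)

∂g/∂x = 2*z^2
∂g/∂y = 0
∂g/∂z = 4*x*z + 4
∇g = (2*z^2, 0, 4*x*z + 4)
At (-3, -3, -3): (18, 0, 40).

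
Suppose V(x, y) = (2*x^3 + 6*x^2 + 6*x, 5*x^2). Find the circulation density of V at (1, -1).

10

∂V₂/∂x = 10*x
∂V₁/∂y = 0
Scalar curl = 10*x
At (1, -1): 10.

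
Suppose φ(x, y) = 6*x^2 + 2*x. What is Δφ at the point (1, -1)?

12

∂²φ/∂x² = 12
∂²φ/∂y² = 0
∇²φ = 12
At (1, -1): 12.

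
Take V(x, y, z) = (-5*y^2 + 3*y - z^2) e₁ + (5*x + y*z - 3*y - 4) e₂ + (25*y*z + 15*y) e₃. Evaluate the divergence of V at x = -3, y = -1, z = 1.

∂V₁/∂x = 0
∂V₂/∂y = z - 3
∂V₃/∂z = 25*y
∇·V = 25*y + z - 3
At (-3, -1, 1): -27.

-27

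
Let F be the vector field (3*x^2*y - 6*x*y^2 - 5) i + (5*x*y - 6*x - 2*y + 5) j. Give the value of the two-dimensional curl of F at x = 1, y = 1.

∂F₂/∂x = 5*y - 6
∂F₁/∂y = 3*x^2 - 12*x*y
Scalar curl = -3*x^2 + 12*x*y + 5*y - 6
At (1, 1): 8.

8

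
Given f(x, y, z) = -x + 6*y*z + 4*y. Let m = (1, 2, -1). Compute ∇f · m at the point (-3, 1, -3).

-35

∂f/∂x = -1
∂f/∂y = 6*z + 4
∂f/∂z = 6*y
∇f at (-3, 1, -3) = (-1, -14, 6)
∇f · m = (-1)(1) + (-14)(2) + (6)(-1) = -35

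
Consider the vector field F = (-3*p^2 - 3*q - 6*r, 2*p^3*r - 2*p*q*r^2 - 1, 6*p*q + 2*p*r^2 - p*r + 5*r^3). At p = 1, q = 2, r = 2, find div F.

∂F₁/∂p = -6*p
∂F₂/∂q = -2*p*r^2
∂F₃/∂r = 4*p*r - p + 15*r^2
∇·F = -2*p*r^2 + 4*p*r - 7*p + 15*r^2
At (1, 2, 2): 53.

53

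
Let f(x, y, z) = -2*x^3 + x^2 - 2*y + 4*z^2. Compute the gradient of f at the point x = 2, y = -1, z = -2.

(-20, -2, -16)

∂f/∂x = -6*x^2 + 2*x
∂f/∂y = -2
∂f/∂z = 8*z
∇f = (-6*x^2 + 2*x, -2, 8*z)
At (2, -1, -2): (-20, -2, -16).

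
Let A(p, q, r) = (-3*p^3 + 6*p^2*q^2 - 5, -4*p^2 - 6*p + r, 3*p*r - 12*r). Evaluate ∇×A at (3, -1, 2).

(-1, -6, 78)

(∇×A)₁ = ∂A₃/∂q − ∂A₂/∂r = -1
(∇×A)₂ = ∂A₁/∂r − ∂A₃/∂p = -3*r
(∇×A)₃ = ∂A₂/∂p − ∂A₁/∂q = -12*p^2*q - 8*p - 6
∇×A = (-1, -3*r, -12*p^2*q - 8*p - 6)
At (3, -1, 2): (-1, -6, 78).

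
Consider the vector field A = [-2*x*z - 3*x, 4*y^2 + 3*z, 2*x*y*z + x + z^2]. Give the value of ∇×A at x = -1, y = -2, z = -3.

(3, -11, 0)

(∇×A)₁ = ∂A₃/∂y − ∂A₂/∂z = 2*x*z - 3
(∇×A)₂ = ∂A₁/∂z − ∂A₃/∂x = -2*x - 2*y*z - 1
(∇×A)₃ = ∂A₂/∂x − ∂A₁/∂y = 0
∇×A = (2*x*z - 3, -2*x - 2*y*z - 1, 0)
At (-1, -2, -3): (3, -11, 0).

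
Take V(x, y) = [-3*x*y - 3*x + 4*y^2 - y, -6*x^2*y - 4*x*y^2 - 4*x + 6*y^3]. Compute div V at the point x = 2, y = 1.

-28

∂V₁/∂x = -3*y - 3
∂V₂/∂y = -6*x^2 - 8*x*y + 18*y^2
∇·V = -6*x^2 - 8*x*y + 18*y^2 - 3*y - 3
At (2, 1): -28.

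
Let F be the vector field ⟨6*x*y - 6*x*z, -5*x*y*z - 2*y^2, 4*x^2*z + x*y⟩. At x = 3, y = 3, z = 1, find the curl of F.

(∇×F)₁ = ∂F₃/∂y − ∂F₂/∂z = 5*x*y + x
(∇×F)₂ = ∂F₁/∂z − ∂F₃/∂x = -8*x*z - 6*x - y
(∇×F)₃ = ∂F₂/∂x − ∂F₁/∂y = -6*x - 5*y*z
∇×F = (5*x*y + x, -8*x*z - 6*x - y, -6*x - 5*y*z)
At (3, 3, 1): (48, -45, -33).

(48, -45, -33)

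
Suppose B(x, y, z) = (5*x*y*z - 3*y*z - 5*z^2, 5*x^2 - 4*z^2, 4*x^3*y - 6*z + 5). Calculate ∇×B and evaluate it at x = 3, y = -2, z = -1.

(100, 202, 42)

(∇×B)₁ = ∂B₃/∂y − ∂B₂/∂z = 4*x^3 + 8*z
(∇×B)₂ = ∂B₁/∂z − ∂B₃/∂x = -12*x^2*y + 5*x*y - 3*y - 10*z
(∇×B)₃ = ∂B₂/∂x − ∂B₁/∂y = -5*x*z + 10*x + 3*z
∇×B = (4*x^3 + 8*z, -12*x^2*y + 5*x*y - 3*y - 10*z, -5*x*z + 10*x + 3*z)
At (3, -2, -1): (100, 202, 42).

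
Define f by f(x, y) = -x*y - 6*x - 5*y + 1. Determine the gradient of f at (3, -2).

∂f/∂x = -y - 6
∂f/∂y = -x - 5
∇f = (-y - 6, -x - 5)
At (3, -2): (-4, -8).

(-4, -8)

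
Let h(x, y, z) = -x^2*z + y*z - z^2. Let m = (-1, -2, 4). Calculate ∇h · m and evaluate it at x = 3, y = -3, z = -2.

-40

∂h/∂x = -2*x*z
∂h/∂y = z
∂h/∂z = -x^2 + y - 2*z
∇h at (3, -3, -2) = (12, -2, -8)
∇h · m = (12)(-1) + (-2)(-2) + (-8)(4) = -40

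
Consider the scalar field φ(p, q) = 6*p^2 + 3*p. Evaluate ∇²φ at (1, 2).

12

∂²φ/∂p² = 12
∂²φ/∂q² = 0
∇²φ = 12
At (1, 2): 12.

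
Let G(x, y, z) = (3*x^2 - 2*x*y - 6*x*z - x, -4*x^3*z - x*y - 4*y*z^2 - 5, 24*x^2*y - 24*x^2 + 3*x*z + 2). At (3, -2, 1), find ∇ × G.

(308, 411, -100)

(∇×G)₁ = ∂G₃/∂y − ∂G₂/∂z = 4*x^3 + 24*x^2 + 8*y*z
(∇×G)₂ = ∂G₁/∂z − ∂G₃/∂x = -48*x*y + 42*x - 3*z
(∇×G)₃ = ∂G₂/∂x − ∂G₁/∂y = -12*x^2*z + 2*x - y
∇×G = (4*x^3 + 24*x^2 + 8*y*z, -48*x*y + 42*x - 3*z, -12*x^2*z + 2*x - y)
At (3, -2, 1): (308, 411, -100).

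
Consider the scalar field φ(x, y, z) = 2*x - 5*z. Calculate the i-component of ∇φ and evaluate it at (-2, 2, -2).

2

(∇φ)_1 = ∂φ/∂x = 2
At (-2, 2, -2): 2.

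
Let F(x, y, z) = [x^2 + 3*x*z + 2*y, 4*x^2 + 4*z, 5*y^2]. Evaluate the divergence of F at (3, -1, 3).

15

∂F₁/∂x = 2*x + 3*z
∂F₂/∂y = 0
∂F₃/∂z = 0
∇·F = 2*x + 3*z
At (3, -1, 3): 15.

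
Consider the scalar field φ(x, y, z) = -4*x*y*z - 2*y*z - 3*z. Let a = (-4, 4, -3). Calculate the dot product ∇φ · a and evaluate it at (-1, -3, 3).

∂φ/∂x = -4*y*z
∂φ/∂y = -4*x*z - 2*z
∂φ/∂z = -4*x*y - 2*y - 3
∇φ at (-1, -3, 3) = (36, 6, -9)
∇φ · a = (36)(-4) + (6)(4) + (-9)(-3) = -93

-93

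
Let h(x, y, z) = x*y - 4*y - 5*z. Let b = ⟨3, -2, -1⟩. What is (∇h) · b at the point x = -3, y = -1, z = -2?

∂h/∂x = y
∂h/∂y = x - 4
∂h/∂z = -5
∇h at (-3, -1, -2) = (-1, -7, -5)
∇h · b = (-1)(3) + (-7)(-2) + (-5)(-1) = 16

16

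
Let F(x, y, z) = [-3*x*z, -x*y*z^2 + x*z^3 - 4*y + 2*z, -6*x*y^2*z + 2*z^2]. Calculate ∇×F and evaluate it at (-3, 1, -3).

(∇×F)₁ = ∂F₃/∂y − ∂F₂/∂z = -10*x*y*z - 3*x*z^2 - 2
(∇×F)₂ = ∂F₁/∂z − ∂F₃/∂x = -3*x + 6*y^2*z
(∇×F)₃ = ∂F₂/∂x − ∂F₁/∂y = -y*z^2 + z^3
∇×F = (-10*x*y*z - 3*x*z^2 - 2, -3*x + 6*y^2*z, -y*z^2 + z^3)
At (-3, 1, -3): (-11, -9, -36).

(-11, -9, -36)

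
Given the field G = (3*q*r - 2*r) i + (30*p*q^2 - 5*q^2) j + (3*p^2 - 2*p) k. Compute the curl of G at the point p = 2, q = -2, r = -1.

(∇×G)₁ = ∂G₃/∂q − ∂G₂/∂r = 0
(∇×G)₂ = ∂G₁/∂r − ∂G₃/∂p = -6*p + 3*q
(∇×G)₃ = ∂G₂/∂p − ∂G₁/∂q = 30*q^2 - 3*r
∇×G = (0, -6*p + 3*q, 30*q^2 - 3*r)
At (2, -2, -1): (0, -18, 123).

(0, -18, 123)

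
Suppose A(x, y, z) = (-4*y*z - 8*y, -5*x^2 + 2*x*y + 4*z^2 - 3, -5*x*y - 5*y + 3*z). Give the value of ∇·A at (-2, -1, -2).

∂A₁/∂x = 0
∂A₂/∂y = 2*x
∂A₃/∂z = 3
∇·A = 2*x + 3
At (-2, -1, -2): -1.

-1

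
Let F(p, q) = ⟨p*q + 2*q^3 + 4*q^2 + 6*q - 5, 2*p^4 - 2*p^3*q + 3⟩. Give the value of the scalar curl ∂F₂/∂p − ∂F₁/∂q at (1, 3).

-95

∂F₂/∂p = 8*p^3 - 6*p^2*q
∂F₁/∂q = p + 6*q^2 + 8*q + 6
Scalar curl = 8*p^3 - 6*p^2*q - p - 6*q^2 - 8*q - 6
At (1, 3): -95.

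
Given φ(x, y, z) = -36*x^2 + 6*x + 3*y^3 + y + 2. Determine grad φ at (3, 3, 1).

∂φ/∂x = -72*x + 6
∂φ/∂y = 9*y^2 + 1
∂φ/∂z = 0
∇φ = (-72*x + 6, 9*y^2 + 1, 0)
At (3, 3, 1): (-210, 82, 0).

(-210, 82, 0)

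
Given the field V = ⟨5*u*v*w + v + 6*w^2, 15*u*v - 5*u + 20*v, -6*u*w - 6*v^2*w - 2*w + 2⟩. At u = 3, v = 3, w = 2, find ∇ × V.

(-72, 81, 9)

(∇×V)₁ = ∂V₃/∂v − ∂V₂/∂w = -12*v*w
(∇×V)₂ = ∂V₁/∂w − ∂V₃/∂u = 5*u*v + 18*w
(∇×V)₃ = ∂V₂/∂u − ∂V₁/∂v = -5*u*w + 15*v - 6
∇×V = (-12*v*w, 5*u*v + 18*w, -5*u*w + 15*v - 6)
At (3, 3, 2): (-72, 81, 9).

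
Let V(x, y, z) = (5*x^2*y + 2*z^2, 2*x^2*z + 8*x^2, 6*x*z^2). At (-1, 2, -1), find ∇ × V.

(-2, -10, -17)

(∇×V)₁ = ∂V₃/∂y − ∂V₂/∂z = -2*x^2
(∇×V)₂ = ∂V₁/∂z − ∂V₃/∂x = -6*z^2 + 4*z
(∇×V)₃ = ∂V₂/∂x − ∂V₁/∂y = -5*x^2 + 4*x*z + 16*x
∇×V = (-2*x^2, -6*z^2 + 4*z, -5*x^2 + 4*x*z + 16*x)
At (-1, 2, -1): (-2, -10, -17).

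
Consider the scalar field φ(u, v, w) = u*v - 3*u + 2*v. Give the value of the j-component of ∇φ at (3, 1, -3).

(∇φ)_2 = ∂φ/∂v = u + 2
At (3, 1, -3): 5.

5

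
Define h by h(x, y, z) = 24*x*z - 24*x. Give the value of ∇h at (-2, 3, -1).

(-48, 0, -48)

∂h/∂x = 24*z - 24
∂h/∂y = 0
∂h/∂z = 24*x
∇h = (24*z - 24, 0, 24*x)
At (-2, 3, -1): (-48, 0, -48).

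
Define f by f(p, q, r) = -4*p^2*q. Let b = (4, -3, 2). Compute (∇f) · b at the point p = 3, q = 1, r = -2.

∂f/∂p = -8*p*q
∂f/∂q = -4*p^2
∂f/∂r = 0
∇f at (3, 1, -2) = (-24, -36, 0)
∇f · b = (-24)(4) + (-36)(-3) + (0)(2) = 12

12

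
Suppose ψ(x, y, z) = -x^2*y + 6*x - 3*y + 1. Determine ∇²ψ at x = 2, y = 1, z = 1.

∂²ψ/∂x² = -2*y
∂²ψ/∂y² = 0
∂²ψ/∂z² = 0
∇²ψ = -2*y
At (2, 1, 1): -2.

-2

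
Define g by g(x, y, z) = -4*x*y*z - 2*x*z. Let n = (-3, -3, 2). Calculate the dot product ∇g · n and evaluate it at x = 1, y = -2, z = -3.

∂g/∂x = -4*y*z - 2*z
∂g/∂y = -4*x*z
∂g/∂z = -4*x*y - 2*x
∇g at (1, -2, -3) = (-18, 12, 6)
∇g · n = (-18)(-3) + (12)(-3) + (6)(2) = 30

30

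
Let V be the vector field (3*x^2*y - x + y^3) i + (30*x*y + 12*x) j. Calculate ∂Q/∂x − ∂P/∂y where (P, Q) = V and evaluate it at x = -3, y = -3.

∂V₂/∂x = 30*y + 12
∂V₁/∂y = 3*x^2 + 3*y^2
Scalar curl = -3*x^2 - 3*y^2 + 30*y + 12
At (-3, -3): -132.

-132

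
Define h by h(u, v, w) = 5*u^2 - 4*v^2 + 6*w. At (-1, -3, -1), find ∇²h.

∂²h/∂u² = 10
∂²h/∂v² = -8
∂²h/∂w² = 0
∇²h = 2
At (-1, -3, -1): 2.

2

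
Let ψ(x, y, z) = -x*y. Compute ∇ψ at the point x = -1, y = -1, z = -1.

∂ψ/∂x = -y
∂ψ/∂y = -x
∂ψ/∂z = 0
∇ψ = (-y, -x, 0)
At (-1, -1, -1): (1, 1, 0).

(1, 1, 0)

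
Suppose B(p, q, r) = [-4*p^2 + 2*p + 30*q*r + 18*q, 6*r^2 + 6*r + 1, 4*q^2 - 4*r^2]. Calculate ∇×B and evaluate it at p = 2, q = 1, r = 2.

(∇×B)₁ = ∂B₃/∂q − ∂B₂/∂r = 8*q - 12*r - 6
(∇×B)₂ = ∂B₁/∂r − ∂B₃/∂p = 30*q
(∇×B)₃ = ∂B₂/∂p − ∂B₁/∂q = -30*r - 18
∇×B = (8*q - 12*r - 6, 30*q, -30*r - 18)
At (2, 1, 2): (-22, 30, -78).

(-22, 30, -78)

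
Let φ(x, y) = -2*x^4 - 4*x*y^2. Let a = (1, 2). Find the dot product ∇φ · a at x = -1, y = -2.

∂φ/∂x = -8*x^3 - 4*y^2
∂φ/∂y = -8*x*y
∇φ at (-1, -2) = (-8, -16)
∇φ · a = (-8)(1) + (-16)(2) = -40

-40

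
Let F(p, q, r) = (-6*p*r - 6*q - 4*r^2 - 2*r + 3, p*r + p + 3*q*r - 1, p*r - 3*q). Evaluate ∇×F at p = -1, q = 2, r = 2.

(-8, -14, 9)

(∇×F)₁ = ∂F₃/∂q − ∂F₂/∂r = -p - 3*q - 3
(∇×F)₂ = ∂F₁/∂r − ∂F₃/∂p = -6*p - 9*r - 2
(∇×F)₃ = ∂F₂/∂p − ∂F₁/∂q = r + 7
∇×F = (-p - 3*q - 3, -6*p - 9*r - 2, r + 7)
At (-1, 2, 2): (-8, -14, 9).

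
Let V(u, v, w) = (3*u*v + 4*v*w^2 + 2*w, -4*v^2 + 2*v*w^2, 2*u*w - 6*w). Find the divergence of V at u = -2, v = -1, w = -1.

∂V₁/∂u = 3*v
∂V₂/∂v = -8*v + 2*w^2
∂V₃/∂w = 2*u - 6
∇·V = 2*u - 5*v + 2*w^2 - 6
At (-2, -1, -1): -3.

-3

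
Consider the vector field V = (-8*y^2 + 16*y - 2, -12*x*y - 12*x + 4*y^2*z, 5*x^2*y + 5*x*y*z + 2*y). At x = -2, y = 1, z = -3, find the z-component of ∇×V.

-24

(∇×V)_3 = ∂V₂/∂x − ∂V₁/∂y
= -12*y - 12 − (-16*y + 16)
= 4*y - 28
At (-2, 1, -3): -24.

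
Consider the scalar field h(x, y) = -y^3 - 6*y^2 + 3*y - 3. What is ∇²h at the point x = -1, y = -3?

6

∂²h/∂x² = 0
∂²h/∂y² = -6*(y + 2)
∇²h = -6*y - 12
At (-1, -3): 6.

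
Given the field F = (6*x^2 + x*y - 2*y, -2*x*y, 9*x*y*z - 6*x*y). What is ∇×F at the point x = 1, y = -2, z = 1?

(∇×F)₁ = ∂F₃/∂y − ∂F₂/∂z = 9*x*z - 6*x
(∇×F)₂ = ∂F₁/∂z − ∂F₃/∂x = -9*y*z + 6*y
(∇×F)₃ = ∂F₂/∂x − ∂F₁/∂y = -x - 2*y + 2
∇×F = (9*x*z - 6*x, -9*y*z + 6*y, -x - 2*y + 2)
At (1, -2, 1): (3, 6, 5).

(3, 6, 5)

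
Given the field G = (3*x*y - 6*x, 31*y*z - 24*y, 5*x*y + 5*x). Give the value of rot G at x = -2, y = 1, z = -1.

(-41, -10, 6)

(∇×G)₁ = ∂G₃/∂y − ∂G₂/∂z = 5*x - 31*y
(∇×G)₂ = ∂G₁/∂z − ∂G₃/∂x = -5*y - 5
(∇×G)₃ = ∂G₂/∂x − ∂G₁/∂y = -3*x
∇×G = (5*x - 31*y, -5*y - 5, -3*x)
At (-2, 1, -1): (-41, -10, 6).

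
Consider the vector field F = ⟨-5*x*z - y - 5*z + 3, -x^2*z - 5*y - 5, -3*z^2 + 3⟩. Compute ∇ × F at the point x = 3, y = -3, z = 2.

(9, -20, -11)

(∇×F)₁ = ∂F₃/∂y − ∂F₂/∂z = x^2
(∇×F)₂ = ∂F₁/∂z − ∂F₃/∂x = -5*x - 5
(∇×F)₃ = ∂F₂/∂x − ∂F₁/∂y = -2*x*z + 1
∇×F = (x^2, -5*x - 5, -2*x*z + 1)
At (3, -3, 2): (9, -20, -11).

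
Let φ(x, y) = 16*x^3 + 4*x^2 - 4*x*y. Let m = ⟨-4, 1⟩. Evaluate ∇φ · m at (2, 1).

-824

∂φ/∂x = 48*x^2 + 8*x - 4*y
∂φ/∂y = -4*x
∇φ at (2, 1) = (204, -8)
∇φ · m = (204)(-4) + (-8)(1) = -824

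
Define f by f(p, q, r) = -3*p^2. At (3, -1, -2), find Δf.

-6

∂²f/∂p² = -6
∂²f/∂q² = 0
∂²f/∂r² = 0
∇²f = -6
At (3, -1, -2): -6.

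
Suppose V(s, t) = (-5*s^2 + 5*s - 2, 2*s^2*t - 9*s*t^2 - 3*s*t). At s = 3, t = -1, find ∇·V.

38

∂V₁/∂s = -10*s + 5
∂V₂/∂t = 2*s^2 - 18*s*t - 3*s
∇·V = 2*s^2 - 18*s*t - 13*s + 5
At (3, -1): 38.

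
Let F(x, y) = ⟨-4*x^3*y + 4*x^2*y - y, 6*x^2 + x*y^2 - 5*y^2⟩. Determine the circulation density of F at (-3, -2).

∂F₂/∂x = 12*x + y^2
∂F₁/∂y = -4*x^3 + 4*x^2 - 1
Scalar curl = 4*x^3 - 4*x^2 + 12*x + y^2 + 1
At (-3, -2): -175.

-175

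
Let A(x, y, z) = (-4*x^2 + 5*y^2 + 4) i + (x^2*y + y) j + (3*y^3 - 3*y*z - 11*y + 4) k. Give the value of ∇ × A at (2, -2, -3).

(34, 0, 12)

(∇×A)₁ = ∂A₃/∂y − ∂A₂/∂z = 9*y^2 - 3*z - 11
(∇×A)₂ = ∂A₁/∂z − ∂A₃/∂x = 0
(∇×A)₃ = ∂A₂/∂x − ∂A₁/∂y = 2*x*y - 10*y
∇×A = (9*y^2 - 3*z - 11, 0, 2*x*y - 10*y)
At (2, -2, -3): (34, 0, 12).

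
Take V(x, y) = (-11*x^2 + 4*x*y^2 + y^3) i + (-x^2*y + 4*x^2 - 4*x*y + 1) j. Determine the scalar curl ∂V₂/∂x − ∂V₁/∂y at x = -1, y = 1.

∂V₂/∂x = -2*x*y + 8*x - 4*y
∂V₁/∂y = 8*x*y + 3*y^2
Scalar curl = -10*x*y + 8*x - 3*y^2 - 4*y
At (-1, 1): -5.

-5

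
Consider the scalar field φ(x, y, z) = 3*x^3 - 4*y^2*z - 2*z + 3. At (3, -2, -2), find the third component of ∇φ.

-18

(∇φ)_3 = ∂φ/∂z = -4*y^2 - 2
At (3, -2, -2): -18.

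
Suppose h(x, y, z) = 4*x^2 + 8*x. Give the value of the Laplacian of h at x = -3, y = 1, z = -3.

∂²h/∂x² = 8
∂²h/∂y² = 0
∂²h/∂z² = 0
∇²h = 8
At (-3, 1, -3): 8.

8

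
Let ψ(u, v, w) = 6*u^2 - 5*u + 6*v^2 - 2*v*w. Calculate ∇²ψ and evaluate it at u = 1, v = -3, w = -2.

∂²ψ/∂u² = 12
∂²ψ/∂v² = 12
∂²ψ/∂w² = 0
∇²ψ = 24
At (1, -3, -2): 24.

24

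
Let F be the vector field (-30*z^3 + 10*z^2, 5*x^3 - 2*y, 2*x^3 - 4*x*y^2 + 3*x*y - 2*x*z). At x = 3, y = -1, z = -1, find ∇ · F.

-8

∂F₁/∂x = 0
∂F₂/∂y = -2
∂F₃/∂z = -2*x
∇·F = -2*x - 2
At (3, -1, -1): -8.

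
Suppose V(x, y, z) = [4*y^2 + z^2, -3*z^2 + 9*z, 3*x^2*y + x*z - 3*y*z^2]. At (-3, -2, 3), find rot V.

(9, -33, 16)

(∇×V)₁ = ∂V₃/∂y − ∂V₂/∂z = 3*x^2 - 3*z^2 + 6*z - 9
(∇×V)₂ = ∂V₁/∂z − ∂V₃/∂x = -6*x*y + z
(∇×V)₃ = ∂V₂/∂x − ∂V₁/∂y = -8*y
∇×V = (3*x^2 - 3*z^2 + 6*z - 9, -6*x*y + z, -8*y)
At (-3, -2, 3): (9, -33, 16).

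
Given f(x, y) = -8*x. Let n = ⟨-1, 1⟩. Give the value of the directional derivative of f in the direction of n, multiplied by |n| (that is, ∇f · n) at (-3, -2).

∂f/∂x = -8
∂f/∂y = 0
∇f at (-3, -2) = (-8, 0)
∇f · n = (-8)(-1) + (0)(1) = 8

8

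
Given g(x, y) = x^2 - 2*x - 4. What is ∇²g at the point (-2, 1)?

2

∂²g/∂x² = 2
∂²g/∂y² = 0
∇²g = 2
At (-2, 1): 2.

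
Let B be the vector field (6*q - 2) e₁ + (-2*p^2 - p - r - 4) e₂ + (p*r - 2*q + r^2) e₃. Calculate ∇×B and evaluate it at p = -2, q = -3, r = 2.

(∇×B)₁ = ∂B₃/∂q − ∂B₂/∂r = -1
(∇×B)₂ = ∂B₁/∂r − ∂B₃/∂p = -r
(∇×B)₃ = ∂B₂/∂p − ∂B₁/∂q = -4*p - 7
∇×B = (-1, -r, -4*p - 7)
At (-2, -3, 2): (-1, -2, 1).

(-1, -2, 1)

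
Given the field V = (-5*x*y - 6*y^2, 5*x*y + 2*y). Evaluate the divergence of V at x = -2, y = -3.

7

∂V₁/∂x = -5*y
∂V₂/∂y = 5*x + 2
∇·V = 5*x - 5*y + 2
At (-2, -3): 7.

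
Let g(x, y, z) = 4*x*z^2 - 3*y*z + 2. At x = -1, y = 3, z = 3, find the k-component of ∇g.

-33

(∇g)_3 = ∂g/∂z = 8*x*z - 3*y
At (-1, 3, 3): -33.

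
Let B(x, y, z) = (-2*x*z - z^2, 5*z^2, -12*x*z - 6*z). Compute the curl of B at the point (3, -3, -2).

(∇×B)₁ = ∂B₃/∂y − ∂B₂/∂z = -10*z
(∇×B)₂ = ∂B₁/∂z − ∂B₃/∂x = -2*x + 10*z
(∇×B)₃ = ∂B₂/∂x − ∂B₁/∂y = 0
∇×B = (-10*z, -2*x + 10*z, 0)
At (3, -3, -2): (20, -26, 0).

(20, -26, 0)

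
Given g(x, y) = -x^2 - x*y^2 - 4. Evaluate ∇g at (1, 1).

∂g/∂x = -2*x - y^2
∂g/∂y = -2*x*y
∇g = (-2*x - y^2, -2*x*y)
At (1, 1): (-3, -2).

(-3, -2)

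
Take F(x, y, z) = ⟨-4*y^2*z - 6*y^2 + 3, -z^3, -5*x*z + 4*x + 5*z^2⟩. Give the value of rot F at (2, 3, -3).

(27, -55, -36)

(∇×F)₁ = ∂F₃/∂y − ∂F₂/∂z = 3*z^2
(∇×F)₂ = ∂F₁/∂z − ∂F₃/∂x = -4*y^2 + 5*z - 4
(∇×F)₃ = ∂F₂/∂x − ∂F₁/∂y = 8*y*z + 12*y
∇×F = (3*z^2, -4*y^2 + 5*z - 4, 8*y*z + 12*y)
At (2, 3, -3): (27, -55, -36).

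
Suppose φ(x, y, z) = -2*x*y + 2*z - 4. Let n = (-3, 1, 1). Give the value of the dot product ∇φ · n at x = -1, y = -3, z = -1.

-14

∂φ/∂x = -2*y
∂φ/∂y = -2*x
∂φ/∂z = 2
∇φ at (-1, -3, -1) = (6, 2, 2)
∇φ · n = (6)(-3) + (2)(1) + (2)(1) = -14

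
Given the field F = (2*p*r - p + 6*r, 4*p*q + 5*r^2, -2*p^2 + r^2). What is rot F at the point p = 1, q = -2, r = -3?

(∇×F)₁ = ∂F₃/∂q − ∂F₂/∂r = -10*r
(∇×F)₂ = ∂F₁/∂r − ∂F₃/∂p = 6*p + 6
(∇×F)₃ = ∂F₂/∂p − ∂F₁/∂q = 4*q
∇×F = (-10*r, 6*p + 6, 4*q)
At (1, -2, -3): (30, 12, -8).

(30, 12, -8)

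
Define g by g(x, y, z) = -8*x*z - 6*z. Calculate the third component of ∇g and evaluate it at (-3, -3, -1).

(∇g)_3 = ∂g/∂z = -8*x - 6
At (-3, -3, -1): 18.

18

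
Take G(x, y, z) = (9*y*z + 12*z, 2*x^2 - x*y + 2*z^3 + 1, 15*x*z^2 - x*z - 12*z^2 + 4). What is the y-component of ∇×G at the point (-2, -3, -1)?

-31

(∇×G)_2 = ∂G₁/∂z − ∂G₃/∂x
= 9*y + 12 − (15*z^2 - z)
= 9*y - 15*z^2 + z + 12
At (-2, -3, -1): -31.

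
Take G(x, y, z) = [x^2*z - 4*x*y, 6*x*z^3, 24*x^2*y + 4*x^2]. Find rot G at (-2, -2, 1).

(∇×G)₁ = ∂G₃/∂y − ∂G₂/∂z = 24*x^2 - 18*x*z^2
(∇×G)₂ = ∂G₁/∂z − ∂G₃/∂x = x^2 - 48*x*y - 8*x
(∇×G)₃ = ∂G₂/∂x − ∂G₁/∂y = 4*x + 6*z^3
∇×G = (24*x^2 - 18*x*z^2, x^2 - 48*x*y - 8*x, 4*x + 6*z^3)
At (-2, -2, 1): (132, -172, -2).

(132, -172, -2)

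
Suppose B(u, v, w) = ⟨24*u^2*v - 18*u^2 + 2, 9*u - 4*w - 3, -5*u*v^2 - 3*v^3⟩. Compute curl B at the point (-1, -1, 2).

(∇×B)₁ = ∂B₃/∂v − ∂B₂/∂w = -10*u*v - 9*v^2 + 4
(∇×B)₂ = ∂B₁/∂w − ∂B₃/∂u = 5*v^2
(∇×B)₃ = ∂B₂/∂u − ∂B₁/∂v = -24*u^2 + 9
∇×B = (-10*u*v - 9*v^2 + 4, 5*v^2, -24*u^2 + 9)
At (-1, -1, 2): (-15, 5, -15).

(-15, 5, -15)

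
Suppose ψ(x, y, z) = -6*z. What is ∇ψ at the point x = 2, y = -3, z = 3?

∂ψ/∂x = 0
∂ψ/∂y = 0
∂ψ/∂z = -6
∇ψ = (0, 0, -6)
At (2, -3, 3): (0, 0, -6).

(0, 0, -6)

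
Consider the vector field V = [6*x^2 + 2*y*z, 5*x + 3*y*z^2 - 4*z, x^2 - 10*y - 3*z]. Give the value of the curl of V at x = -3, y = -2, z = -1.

(∇×V)₁ = ∂V₃/∂y − ∂V₂/∂z = -6*y*z - 6
(∇×V)₂ = ∂V₁/∂z − ∂V₃/∂x = -2*x + 2*y
(∇×V)₃ = ∂V₂/∂x − ∂V₁/∂y = -2*z + 5
∇×V = (-6*y*z - 6, -2*x + 2*y, -2*z + 5)
At (-3, -2, -1): (-18, 2, 7).

(-18, 2, 7)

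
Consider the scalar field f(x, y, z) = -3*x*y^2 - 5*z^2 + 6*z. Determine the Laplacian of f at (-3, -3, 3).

∂²f/∂x² = 0
∂²f/∂y² = -6*x
∂²f/∂z² = -10
∇²f = -6*x - 10
At (-3, -3, 3): 8.

8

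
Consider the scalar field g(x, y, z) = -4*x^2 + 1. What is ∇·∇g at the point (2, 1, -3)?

∂²g/∂x² = -8
∂²g/∂y² = 0
∂²g/∂z² = 0
∇²g = -8
At (2, 1, -3): -8.

-8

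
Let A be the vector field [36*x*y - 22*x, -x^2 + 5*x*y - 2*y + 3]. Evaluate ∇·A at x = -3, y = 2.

33

∂A₁/∂x = 36*y - 22
∂A₂/∂y = 5*x - 2
∇·A = 5*x + 36*y - 24
At (-3, 2): 33.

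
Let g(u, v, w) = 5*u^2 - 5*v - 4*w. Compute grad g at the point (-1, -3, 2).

(-10, -5, -4)

∂g/∂u = 10*u
∂g/∂v = -5
∂g/∂w = -4
∇g = (10*u, -5, -4)
At (-1, -3, 2): (-10, -5, -4).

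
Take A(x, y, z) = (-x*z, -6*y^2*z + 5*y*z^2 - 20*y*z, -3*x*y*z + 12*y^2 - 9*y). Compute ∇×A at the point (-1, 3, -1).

(204, -8, 0)

(∇×A)₁ = ∂A₃/∂y − ∂A₂/∂z = -3*x*z + 6*y^2 - 10*y*z + 44*y - 9
(∇×A)₂ = ∂A₁/∂z − ∂A₃/∂x = -x + 3*y*z
(∇×A)₃ = ∂A₂/∂x − ∂A₁/∂y = 0
∇×A = (-3*x*z + 6*y^2 - 10*y*z + 44*y - 9, -x + 3*y*z, 0)
At (-1, 3, -1): (204, -8, 0).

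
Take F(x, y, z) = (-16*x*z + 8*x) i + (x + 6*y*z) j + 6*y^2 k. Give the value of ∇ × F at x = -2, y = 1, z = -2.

(∇×F)₁ = ∂F₃/∂y − ∂F₂/∂z = 6*y
(∇×F)₂ = ∂F₁/∂z − ∂F₃/∂x = -16*x
(∇×F)₃ = ∂F₂/∂x − ∂F₁/∂y = 1
∇×F = (6*y, -16*x, 1)
At (-2, 1, -2): (6, 32, 1).

(6, 32, 1)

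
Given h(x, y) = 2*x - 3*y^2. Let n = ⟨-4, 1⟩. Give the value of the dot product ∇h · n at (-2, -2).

∂h/∂x = 2
∂h/∂y = -6*y
∇h at (-2, -2) = (2, 12)
∇h · n = (2)(-4) + (12)(1) = 4

4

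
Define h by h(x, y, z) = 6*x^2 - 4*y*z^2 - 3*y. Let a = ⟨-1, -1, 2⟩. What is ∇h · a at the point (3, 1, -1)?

-13

∂h/∂x = 12*x
∂h/∂y = -4*z^2 - 3
∂h/∂z = -8*y*z
∇h at (3, 1, -1) = (36, -7, 8)
∇h · a = (36)(-1) + (-7)(-1) + (8)(2) = -13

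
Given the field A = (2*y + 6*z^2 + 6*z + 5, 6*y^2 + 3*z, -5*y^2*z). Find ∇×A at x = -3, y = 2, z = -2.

(37, -18, -2)

(∇×A)₁ = ∂A₃/∂y − ∂A₂/∂z = -10*y*z - 3
(∇×A)₂ = ∂A₁/∂z − ∂A₃/∂x = 12*z + 6
(∇×A)₃ = ∂A₂/∂x − ∂A₁/∂y = -2
∇×A = (-10*y*z - 3, 12*z + 6, -2)
At (-3, 2, -2): (37, -18, -2).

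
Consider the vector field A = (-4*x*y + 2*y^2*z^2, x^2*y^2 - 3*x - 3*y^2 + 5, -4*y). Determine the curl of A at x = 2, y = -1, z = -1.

(-4, -4, 13)

(∇×A)₁ = ∂A₃/∂y − ∂A₂/∂z = -4
(∇×A)₂ = ∂A₁/∂z − ∂A₃/∂x = 4*y^2*z
(∇×A)₃ = ∂A₂/∂x − ∂A₁/∂y = 2*x*y^2 + 4*x - 4*y*z^2 - 3
∇×A = (-4, 4*y^2*z, 2*x*y^2 + 4*x - 4*y*z^2 - 3)
At (2, -1, -1): (-4, -4, 13).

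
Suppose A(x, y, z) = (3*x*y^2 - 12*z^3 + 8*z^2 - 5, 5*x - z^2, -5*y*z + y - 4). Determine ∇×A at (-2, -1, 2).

(∇×A)₁ = ∂A₃/∂y − ∂A₂/∂z = -3*z + 1
(∇×A)₂ = ∂A₁/∂z − ∂A₃/∂x = -36*z^2 + 16*z
(∇×A)₃ = ∂A₂/∂x − ∂A₁/∂y = -6*x*y + 5
∇×A = (-3*z + 1, -36*z^2 + 16*z, -6*x*y + 5)
At (-2, -1, 2): (-5, -112, -7).

(-5, -112, -7)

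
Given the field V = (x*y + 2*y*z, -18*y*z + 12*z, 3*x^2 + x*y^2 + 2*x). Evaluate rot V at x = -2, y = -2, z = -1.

(-40, 2, 4)

(∇×V)₁ = ∂V₃/∂y − ∂V₂/∂z = 2*x*y + 18*y - 12
(∇×V)₂ = ∂V₁/∂z − ∂V₃/∂x = -6*x - y^2 + 2*y - 2
(∇×V)₃ = ∂V₂/∂x − ∂V₁/∂y = -x - 2*z
∇×V = (2*x*y + 18*y - 12, -6*x - y^2 + 2*y - 2, -x - 2*z)
At (-2, -2, -1): (-40, 2, 4).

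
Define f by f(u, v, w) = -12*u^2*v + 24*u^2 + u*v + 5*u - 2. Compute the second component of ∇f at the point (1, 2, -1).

(∇f)_2 = ∂f/∂v = -12*u^2 + u
At (1, 2, -1): -11.

-11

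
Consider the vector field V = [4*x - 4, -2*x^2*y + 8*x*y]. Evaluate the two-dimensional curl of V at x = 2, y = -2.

0

∂V₂/∂x = -4*x*y + 8*y
∂V₁/∂y = 0
Scalar curl = -4*x*y + 8*y
At (2, -2): 0.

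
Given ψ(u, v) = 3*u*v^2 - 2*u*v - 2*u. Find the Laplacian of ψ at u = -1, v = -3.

-6

∂²ψ/∂u² = 0
∂²ψ/∂v² = 6*u
∇²ψ = 6*u
At (-1, -3): -6.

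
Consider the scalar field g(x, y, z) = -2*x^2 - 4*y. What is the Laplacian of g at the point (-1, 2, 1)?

-4

∂²g/∂x² = -4
∂²g/∂y² = 0
∂²g/∂z² = 0
∇²g = -4
At (-1, 2, 1): -4.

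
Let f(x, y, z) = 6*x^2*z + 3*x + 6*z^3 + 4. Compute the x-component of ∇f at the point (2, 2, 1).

27

(∇f)_1 = ∂f/∂x = 12*x*z + 3
At (2, 2, 1): 27.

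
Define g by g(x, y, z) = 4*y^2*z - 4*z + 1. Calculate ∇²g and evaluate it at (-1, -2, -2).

∂²g/∂x² = 0
∂²g/∂y² = 8*z
∂²g/∂z² = 0
∇²g = 8*z
At (-1, -2, -2): -16.

-16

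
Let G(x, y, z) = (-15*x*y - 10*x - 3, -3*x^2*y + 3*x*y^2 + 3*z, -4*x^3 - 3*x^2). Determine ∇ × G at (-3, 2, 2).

(-3, 90, 3)

(∇×G)₁ = ∂G₃/∂y − ∂G₂/∂z = -3
(∇×G)₂ = ∂G₁/∂z − ∂G₃/∂x = 12*x^2 + 6*x
(∇×G)₃ = ∂G₂/∂x − ∂G₁/∂y = -6*x*y + 15*x + 3*y^2
∇×G = (-3, 12*x^2 + 6*x, -6*x*y + 15*x + 3*y^2)
At (-3, 2, 2): (-3, 90, 3).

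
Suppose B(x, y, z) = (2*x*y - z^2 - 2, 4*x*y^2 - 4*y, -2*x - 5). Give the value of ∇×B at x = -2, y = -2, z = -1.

(0, 4, 20)

(∇×B)₁ = ∂B₃/∂y − ∂B₂/∂z = 0
(∇×B)₂ = ∂B₁/∂z − ∂B₃/∂x = -2*z + 2
(∇×B)₃ = ∂B₂/∂x − ∂B₁/∂y = -2*x + 4*y^2
∇×B = (0, -2*z + 2, -2*x + 4*y^2)
At (-2, -2, -1): (0, 4, 20).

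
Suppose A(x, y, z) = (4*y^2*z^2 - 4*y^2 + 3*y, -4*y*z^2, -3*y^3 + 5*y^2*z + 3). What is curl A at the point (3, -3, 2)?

(∇×A)₁ = ∂A₃/∂y − ∂A₂/∂z = -9*y^2 + 18*y*z
(∇×A)₂ = ∂A₁/∂z − ∂A₃/∂x = 8*y^2*z
(∇×A)₃ = ∂A₂/∂x − ∂A₁/∂y = -8*y*z^2 + 8*y - 3
∇×A = (-9*y^2 + 18*y*z, 8*y^2*z, -8*y*z^2 + 8*y - 3)
At (3, -3, 2): (-189, 144, 69).

(-189, 144, 69)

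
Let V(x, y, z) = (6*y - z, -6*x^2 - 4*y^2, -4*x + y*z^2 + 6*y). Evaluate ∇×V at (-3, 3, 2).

(10, 3, 30)

(∇×V)₁ = ∂V₃/∂y − ∂V₂/∂z = z^2 + 6
(∇×V)₂ = ∂V₁/∂z − ∂V₃/∂x = 3
(∇×V)₃ = ∂V₂/∂x − ∂V₁/∂y = -12*x - 6
∇×V = (z^2 + 6, 3, -12*x - 6)
At (-3, 3, 2): (10, 3, 30).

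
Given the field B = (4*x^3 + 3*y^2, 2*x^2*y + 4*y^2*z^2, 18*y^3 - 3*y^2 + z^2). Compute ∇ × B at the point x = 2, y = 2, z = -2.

(∇×B)₁ = ∂B₃/∂y − ∂B₂/∂z = -8*y^2*z + 54*y^2 - 6*y
(∇×B)₂ = ∂B₁/∂z − ∂B₃/∂x = 0
(∇×B)₃ = ∂B₂/∂x − ∂B₁/∂y = 4*x*y - 6*y
∇×B = (-8*y^2*z + 54*y^2 - 6*y, 0, 4*x*y - 6*y)
At (2, 2, -2): (268, 0, 4).

(268, 0, 4)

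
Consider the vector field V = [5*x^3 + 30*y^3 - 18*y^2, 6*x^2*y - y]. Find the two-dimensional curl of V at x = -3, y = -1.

-90

∂V₂/∂x = 12*x*y
∂V₁/∂y = 90*y^2 - 36*y
Scalar curl = 12*x*y - 90*y^2 + 36*y
At (-3, -1): -90.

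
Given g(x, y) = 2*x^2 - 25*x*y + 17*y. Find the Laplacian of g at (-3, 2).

∂²g/∂x² = 4
∂²g/∂y² = 0
∇²g = 4
At (-3, 2): 4.

4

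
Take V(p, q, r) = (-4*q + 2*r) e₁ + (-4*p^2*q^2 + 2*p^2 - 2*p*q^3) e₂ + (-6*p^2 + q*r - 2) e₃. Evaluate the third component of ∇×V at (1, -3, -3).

(∇×V)_3 = ∂V₂/∂p − ∂V₁/∂q
= -8*p*q^2 + 4*p - 2*q^3 − (-4)
= -8*p*q^2 + 4*p - 2*q^3 + 4
At (1, -3, -3): -10.

-10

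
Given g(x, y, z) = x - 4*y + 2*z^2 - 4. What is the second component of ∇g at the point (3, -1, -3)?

-4

(∇g)_2 = ∂g/∂y = -4
At (3, -1, -3): -4.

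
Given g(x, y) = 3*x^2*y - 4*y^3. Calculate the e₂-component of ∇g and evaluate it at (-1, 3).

-105

(∇g)_2 = ∂g/∂y = 3*x^2 - 12*y^2
At (-1, 3): -105.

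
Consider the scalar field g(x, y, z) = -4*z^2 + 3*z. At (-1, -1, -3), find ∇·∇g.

∂²g/∂x² = 0
∂²g/∂y² = 0
∂²g/∂z² = -8
∇²g = -8
At (-1, -1, -3): -8.

-8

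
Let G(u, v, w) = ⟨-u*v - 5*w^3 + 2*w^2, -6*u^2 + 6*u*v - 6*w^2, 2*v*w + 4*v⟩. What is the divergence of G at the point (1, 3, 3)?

9

∂G₁/∂u = -v
∂G₂/∂v = 6*u
∂G₃/∂w = 2*v
∇·G = 6*u + v
At (1, 3, 3): 9.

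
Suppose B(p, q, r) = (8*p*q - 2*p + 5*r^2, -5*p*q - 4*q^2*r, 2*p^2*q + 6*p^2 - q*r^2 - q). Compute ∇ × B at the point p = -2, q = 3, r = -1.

(42, 38, 1)

(∇×B)₁ = ∂B₃/∂q − ∂B₂/∂r = 2*p^2 + 4*q^2 - r^2 - 1
(∇×B)₂ = ∂B₁/∂r − ∂B₃/∂p = -4*p*q - 12*p + 10*r
(∇×B)₃ = ∂B₂/∂p − ∂B₁/∂q = -8*p - 5*q
∇×B = (2*p^2 + 4*q^2 - r^2 - 1, -4*p*q - 12*p + 10*r, -8*p - 5*q)
At (-2, 3, -1): (42, 38, 1).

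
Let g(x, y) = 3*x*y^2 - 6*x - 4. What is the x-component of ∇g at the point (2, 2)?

(∇g)_1 = ∂g/∂x = 3*y^2 - 6
At (2, 2): 6.

6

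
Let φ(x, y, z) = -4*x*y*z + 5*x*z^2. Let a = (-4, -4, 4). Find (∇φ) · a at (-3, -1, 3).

-780

∂φ/∂x = -4*y*z + 5*z^2
∂φ/∂y = -4*x*z
∂φ/∂z = -4*x*y + 10*x*z
∇φ at (-3, -1, 3) = (57, 36, -102)
∇φ · a = (57)(-4) + (36)(-4) + (-102)(4) = -780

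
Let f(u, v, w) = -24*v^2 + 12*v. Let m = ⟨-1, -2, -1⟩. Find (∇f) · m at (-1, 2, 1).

168

∂f/∂u = 0
∂f/∂v = -48*v + 12
∂f/∂w = 0
∇f at (-1, 2, 1) = (0, -84, 0)
∇f · m = (0)(-1) + (-84)(-2) + (0)(-1) = 168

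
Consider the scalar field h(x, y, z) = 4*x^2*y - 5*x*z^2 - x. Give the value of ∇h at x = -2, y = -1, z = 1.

∂h/∂x = 8*x*y - 5*z^2 - 1
∂h/∂y = 4*x^2
∂h/∂z = -10*x*z
∇h = (8*x*y - 5*z^2 - 1, 4*x^2, -10*x*z)
At (-2, -1, 1): (10, 16, 20).

(10, 16, 20)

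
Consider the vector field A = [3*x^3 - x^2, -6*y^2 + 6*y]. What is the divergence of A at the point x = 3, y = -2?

105

∂A₁/∂x = 9*x^2 - 2*x
∂A₂/∂y = -12*y + 6
∇·A = 9*x^2 - 2*x - 12*y + 6
At (3, -2): 105.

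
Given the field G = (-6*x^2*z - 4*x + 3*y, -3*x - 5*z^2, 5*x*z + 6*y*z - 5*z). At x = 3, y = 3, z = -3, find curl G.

(-48, -39, -6)

(∇×G)₁ = ∂G₃/∂y − ∂G₂/∂z = 16*z
(∇×G)₂ = ∂G₁/∂z − ∂G₃/∂x = -6*x^2 - 5*z
(∇×G)₃ = ∂G₂/∂x − ∂G₁/∂y = -6
∇×G = (16*z, -6*x^2 - 5*z, -6)
At (3, 3, -3): (-48, -39, -6).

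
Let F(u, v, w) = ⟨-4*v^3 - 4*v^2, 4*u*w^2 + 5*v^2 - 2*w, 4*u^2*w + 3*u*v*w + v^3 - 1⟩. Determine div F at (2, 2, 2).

∂F₁/∂u = 0
∂F₂/∂v = 10*v
∂F₃/∂w = 4*u^2 + 3*u*v
∇·F = 4*u^2 + 3*u*v + 10*v
At (2, 2, 2): 48.

48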